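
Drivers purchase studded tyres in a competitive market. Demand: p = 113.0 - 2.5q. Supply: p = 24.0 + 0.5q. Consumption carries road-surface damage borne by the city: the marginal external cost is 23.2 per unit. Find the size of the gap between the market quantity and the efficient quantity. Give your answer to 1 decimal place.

Market equilibrium (private): 24.0 + 0.5q = 113.0 - 2.5q → q_m = 29.6667.
Social marginal benefit = demand − MEC = 89.8 - 2.5q.
Set SMB = MC: 89.8 - 2.5q = 24.0 + 0.5q → q* = 21.9333.
Gap = |29.6667 − 21.9333| = 7.7334.

7.7 units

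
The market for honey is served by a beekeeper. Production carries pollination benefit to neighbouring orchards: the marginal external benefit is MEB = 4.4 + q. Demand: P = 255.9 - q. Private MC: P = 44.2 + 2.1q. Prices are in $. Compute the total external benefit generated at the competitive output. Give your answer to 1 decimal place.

Market equilibrium (private): 44.2 + 2.1q = 255.9 - q → q_m = 68.2903.
Total external benefit = ∫₀^{q_m} (4.4 + 1.0q) dq = 4.4×68.2903 + ½×1.0×68.2903² = 2632.2599.

$2632.3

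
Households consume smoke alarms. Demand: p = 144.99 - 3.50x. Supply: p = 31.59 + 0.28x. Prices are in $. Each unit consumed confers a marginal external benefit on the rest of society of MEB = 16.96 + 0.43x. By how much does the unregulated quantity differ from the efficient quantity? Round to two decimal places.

8.91 units

Market equilibrium (private): 31.59 + 0.28x = 144.99 - 3.50x → x_m = 30.0000.
Social marginal benefit = demand + MEB = 161.95 - 3.07x.
Set SMB = MC: 161.95 - 3.07x = 31.59 + 0.28x → x* = 38.9134.
Gap = |30.0000 − 38.9134| = 8.9134.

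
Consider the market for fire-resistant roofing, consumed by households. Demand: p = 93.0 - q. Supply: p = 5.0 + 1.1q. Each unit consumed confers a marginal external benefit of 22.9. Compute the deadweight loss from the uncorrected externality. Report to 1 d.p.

Market equilibrium (private): 5.0 + 1.1q = 93.0 - q → q_m = 41.9048.
Social marginal benefit = demand + MEB = 115.9 - q.
Set SMB = MC: 115.9 - q = 5.0 + 1.1q → q* = 52.8095.
The loss is the area between SMB and MC from q* to q_m; with linear curves that's a triangle of height MEB(q_m).
DWL = ½ × 10.9047 × 22.9000 = 124.8588.

DWL = 124.9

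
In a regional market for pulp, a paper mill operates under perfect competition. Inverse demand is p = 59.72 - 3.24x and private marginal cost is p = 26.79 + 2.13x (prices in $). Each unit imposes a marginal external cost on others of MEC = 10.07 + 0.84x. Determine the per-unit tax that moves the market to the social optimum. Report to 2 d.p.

Social marginal cost = private MC + MEC = 36.86 + 2.97x.
Set SMC = demand: 36.86 + 2.97x = 59.72 - 3.24x → x* = 3.6812.
The Pigouvian tax equals MEC at x*: 10.07 + 0.84×3.6812 = 13.1622.

tax = $13.16 per unit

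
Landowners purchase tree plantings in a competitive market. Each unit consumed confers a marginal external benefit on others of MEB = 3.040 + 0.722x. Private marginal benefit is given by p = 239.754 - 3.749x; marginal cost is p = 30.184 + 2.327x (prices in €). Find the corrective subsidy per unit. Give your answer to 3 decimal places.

subsidy = €31.711 per unit

Social marginal benefit = demand + MEB = 242.794 - 3.027x.
Set SMB = MC: 242.794 - 3.027x = 30.184 + 2.327x → x* = 39.7105.
The Pigouvian subsidy equals MEB at x*: 3.040 + 0.722×39.7105 = 31.7110.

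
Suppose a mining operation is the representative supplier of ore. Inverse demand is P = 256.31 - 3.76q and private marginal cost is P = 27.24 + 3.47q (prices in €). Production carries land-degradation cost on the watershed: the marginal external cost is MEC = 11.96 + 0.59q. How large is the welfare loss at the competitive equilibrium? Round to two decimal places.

Market equilibrium (private): 27.24 + 3.47q = 256.31 - 3.76q → q_m = 31.6833.
Social marginal cost = private MC + MEC = 39.20 + 4.06q.
Set SMC = demand: 39.20 + 4.06q = 256.31 - 3.76q → q* = 27.7634.
The loss is the area between SMC and demand from q* to q_m; with linear curves that's a triangle of height MEC(q_m).
DWL = ½ × 3.9199 × 30.6531 = 60.0785.

DWL = €60.08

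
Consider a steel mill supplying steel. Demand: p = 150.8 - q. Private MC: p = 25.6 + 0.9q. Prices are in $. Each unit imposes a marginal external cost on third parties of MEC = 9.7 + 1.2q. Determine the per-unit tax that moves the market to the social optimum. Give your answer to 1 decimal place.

tax = $54.4 per unit

Social marginal cost = private MC + MEC = 35.3 + 2.1q.
Set SMC = demand: 35.3 + 2.1q = 150.8 - q → q* = 37.2581.
The Pigouvian tax equals MEC at q*: 9.7 + 1.2×37.2581 = 54.4097.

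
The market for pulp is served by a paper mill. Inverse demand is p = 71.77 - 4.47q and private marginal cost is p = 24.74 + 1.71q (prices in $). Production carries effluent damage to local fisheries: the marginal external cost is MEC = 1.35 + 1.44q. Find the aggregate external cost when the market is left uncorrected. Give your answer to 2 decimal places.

Market equilibrium (private): 24.74 + 1.71q = 71.77 - 4.47q → q_m = 7.6100.
Total external cost = ∫₀^{q_m} (1.35 + 1.44q) dq = 1.35×7.6100 + ½×1.44×7.6100² = 51.9702.

$51.97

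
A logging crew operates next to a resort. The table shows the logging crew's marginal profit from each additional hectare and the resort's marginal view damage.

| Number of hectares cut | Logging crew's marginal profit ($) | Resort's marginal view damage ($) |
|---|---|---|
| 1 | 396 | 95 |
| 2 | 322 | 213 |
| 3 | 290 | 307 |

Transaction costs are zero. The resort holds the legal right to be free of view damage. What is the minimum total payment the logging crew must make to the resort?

Efficient level: marginal profit ≥ marginal view damage through level 2, so k* = 2.
With the resort holding the right, the logging crew must at least compensate total damage at k*: 95 + 213 = 308.

$308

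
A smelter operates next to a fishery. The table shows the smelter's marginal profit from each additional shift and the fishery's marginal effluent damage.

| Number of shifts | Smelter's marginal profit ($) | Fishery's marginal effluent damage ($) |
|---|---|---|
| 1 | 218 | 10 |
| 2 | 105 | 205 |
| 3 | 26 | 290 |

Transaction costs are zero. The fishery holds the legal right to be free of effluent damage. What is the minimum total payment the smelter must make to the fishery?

Efficient level: marginal profit ≥ marginal effluent damage through level 1, so k* = 1.
With the fishery holding the right, the smelter must at least compensate total damage at k*: 10 = 10.

$10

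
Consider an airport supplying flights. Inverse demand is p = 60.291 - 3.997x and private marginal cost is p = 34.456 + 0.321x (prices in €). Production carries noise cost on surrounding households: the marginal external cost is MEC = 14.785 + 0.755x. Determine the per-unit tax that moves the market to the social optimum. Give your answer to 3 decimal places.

tax = €16.430 per unit

Social marginal cost = private MC + MEC = 49.241 + 1.076x.
Set SMC = demand: 49.241 + 1.076x = 60.291 - 3.997x → x* = 2.1782.
The Pigouvian tax equals MEC at x*: 14.785 + 0.755×2.1782 = 16.4295.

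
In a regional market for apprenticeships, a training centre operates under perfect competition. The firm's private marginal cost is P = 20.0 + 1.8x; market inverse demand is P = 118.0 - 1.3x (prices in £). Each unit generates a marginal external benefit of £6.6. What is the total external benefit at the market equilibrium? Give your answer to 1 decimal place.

Market equilibrium (private): 20.0 + 1.8x = 118.0 - 1.3x → x_m = 31.6129.
Total external benefit = MEB × x_m = 6.6 × 31.6129 = 208.6451.

£208.6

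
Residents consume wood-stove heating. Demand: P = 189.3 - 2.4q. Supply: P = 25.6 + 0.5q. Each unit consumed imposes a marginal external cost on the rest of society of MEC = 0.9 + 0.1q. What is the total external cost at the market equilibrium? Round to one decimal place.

Market equilibrium (private): 25.6 + 0.5q = 189.3 - 2.4q → q_m = 56.4483.
Total external cost = ∫₀^{q_m} (0.9 + 0.1q) dq = 0.9×56.4483 + ½×0.1×56.4483² = 210.1240.

210.1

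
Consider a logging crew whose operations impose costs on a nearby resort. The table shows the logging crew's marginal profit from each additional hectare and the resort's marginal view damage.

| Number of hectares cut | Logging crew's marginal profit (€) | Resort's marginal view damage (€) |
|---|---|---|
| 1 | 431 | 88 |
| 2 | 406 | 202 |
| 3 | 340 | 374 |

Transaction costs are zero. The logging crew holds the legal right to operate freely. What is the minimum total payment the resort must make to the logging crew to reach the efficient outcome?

Left alone the logging crew would choose level 3 (marginal profit stays positive).
Efficient level: k* = 2 (marginal profit ≥ marginal view damage through 2).
The resort must at least cover the logging crew's forgone profit from cutting 3→2: 340 = 340.

€340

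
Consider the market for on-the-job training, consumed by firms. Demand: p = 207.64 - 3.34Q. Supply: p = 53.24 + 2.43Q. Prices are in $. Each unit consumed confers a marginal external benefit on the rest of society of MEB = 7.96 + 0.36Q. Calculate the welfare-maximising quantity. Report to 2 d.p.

Q* = 30.01

Social marginal benefit = demand + MEB = 215.60 - 2.98Q.
Set SMB = MC: 215.60 - 2.98Q = 53.24 + 2.43Q → Q* = 30.0111.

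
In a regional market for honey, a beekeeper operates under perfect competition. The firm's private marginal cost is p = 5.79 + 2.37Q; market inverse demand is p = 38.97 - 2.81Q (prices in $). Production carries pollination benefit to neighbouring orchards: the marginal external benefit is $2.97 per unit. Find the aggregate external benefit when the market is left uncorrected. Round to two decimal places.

Market equilibrium (private): 5.79 + 2.37Q = 38.97 - 2.81Q → Q_m = 6.4054.
Total external benefit = MEB × Q_m = 2.97 × 6.4054 = 19.0240.

$19.02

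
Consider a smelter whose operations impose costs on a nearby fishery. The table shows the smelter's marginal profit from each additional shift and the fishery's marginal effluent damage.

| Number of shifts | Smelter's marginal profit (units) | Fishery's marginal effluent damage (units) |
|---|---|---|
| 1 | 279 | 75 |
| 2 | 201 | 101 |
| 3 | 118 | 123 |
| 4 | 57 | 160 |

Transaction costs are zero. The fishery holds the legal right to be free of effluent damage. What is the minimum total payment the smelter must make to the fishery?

Efficient level: marginal profit ≥ marginal effluent damage through level 2, so k* = 2.
With the fishery holding the right, the smelter must at least compensate total damage at k*: 75 + 101 = 176.

176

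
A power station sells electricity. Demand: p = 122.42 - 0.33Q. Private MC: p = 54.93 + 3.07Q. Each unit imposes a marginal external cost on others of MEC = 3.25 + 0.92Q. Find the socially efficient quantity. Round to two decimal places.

Social marginal cost = private MC + MEC = 58.18 + 3.99Q.
Set SMC = demand: 58.18 + 3.99Q = 122.42 - 0.33Q → Q* = 14.8704.

Q* = 14.87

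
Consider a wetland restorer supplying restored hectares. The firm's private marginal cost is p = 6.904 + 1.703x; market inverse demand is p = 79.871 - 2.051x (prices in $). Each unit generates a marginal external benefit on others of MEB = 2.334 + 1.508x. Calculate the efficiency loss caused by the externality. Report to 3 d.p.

DWL = $222.934

Market equilibrium (private): 6.904 + 1.703x = 79.871 - 2.051x → x_m = 19.4371.
Social marginal cost = private MC − MEB = 4.570 + 0.195x.
Set SMC = demand: 4.570 + 0.195x = 79.871 - 2.051x → x* = 33.5267.
Height of the DWL triangle at x_m is demand(x_m) − SMC(x_m) = MEB(x_m) = 31.6452.
DWL = ½ × 14.0896 × 31.6452 = 222.9341.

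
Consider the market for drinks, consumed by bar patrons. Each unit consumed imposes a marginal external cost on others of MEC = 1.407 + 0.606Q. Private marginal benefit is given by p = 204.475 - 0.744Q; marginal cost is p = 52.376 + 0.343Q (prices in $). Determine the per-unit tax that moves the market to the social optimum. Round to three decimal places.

tax = $55.346 per unit

Social marginal benefit = demand − MEC = 203.068 - 1.350Q.
Set SMB = MC: 203.068 - 1.350Q = 52.376 + 0.343Q → Q* = 89.0089.
The Pigouvian tax equals MEC at Q*: 1.407 + 0.606×89.0089 = 55.3464.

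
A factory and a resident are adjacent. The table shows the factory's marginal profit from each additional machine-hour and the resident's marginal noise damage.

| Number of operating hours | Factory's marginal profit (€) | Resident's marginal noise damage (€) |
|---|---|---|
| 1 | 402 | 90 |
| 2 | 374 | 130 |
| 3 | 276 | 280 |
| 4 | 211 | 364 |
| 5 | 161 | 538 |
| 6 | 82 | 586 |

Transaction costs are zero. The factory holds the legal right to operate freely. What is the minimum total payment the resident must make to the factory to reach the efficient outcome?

€730

Left alone the factory would choose level 6 (marginal profit stays positive).
Efficient level: k* = 2 (marginal profit ≥ marginal noise damage through 2).
The resident must at least cover the factory's forgone profit from cutting 6→2: 276 + 211 + 161 + 82 = 730.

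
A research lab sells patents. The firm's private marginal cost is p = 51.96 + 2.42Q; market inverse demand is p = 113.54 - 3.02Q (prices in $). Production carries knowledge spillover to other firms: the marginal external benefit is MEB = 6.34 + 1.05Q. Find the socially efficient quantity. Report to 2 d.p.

Q* = 15.47

Social marginal cost = private MC − MEB = 45.62 + 1.37Q.
Set SMC = demand: 45.62 + 1.37Q = 113.54 - 3.02Q → Q* = 15.4715.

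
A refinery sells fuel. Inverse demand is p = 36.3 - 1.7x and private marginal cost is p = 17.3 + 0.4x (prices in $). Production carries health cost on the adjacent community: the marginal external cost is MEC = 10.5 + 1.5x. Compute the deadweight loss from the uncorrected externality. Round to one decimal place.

DWL = $80.5

Market equilibrium (private): 17.3 + 0.4x = 36.3 - 1.7x → x_m = 9.0476.
Social marginal cost = private MC + MEC = 27.8 + 1.9x.
Set SMC = demand: 27.8 + 1.9x = 36.3 - 1.7x → x* = 2.3611.
The loss is the area between SMC and demand from x* to x_m; with linear curves that's a triangle of height MEC(x_m).
DWL = ½ × 6.6865 × 24.0714 = 80.4767.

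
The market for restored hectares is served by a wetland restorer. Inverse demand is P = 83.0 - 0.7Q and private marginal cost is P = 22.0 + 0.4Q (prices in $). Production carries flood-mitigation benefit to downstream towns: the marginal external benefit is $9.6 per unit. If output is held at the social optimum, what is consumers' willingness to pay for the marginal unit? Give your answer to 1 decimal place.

Social marginal cost = private MC − MEB = 12.4 + 0.4Q.
Set SMC = demand: 12.4 + 0.4Q = 83.0 - 0.7Q → Q* = 64.1818.
Consumer price on the demand curve at Q*: 83.0 − 0.7×64.1818 = 38.0727.

P = $38.1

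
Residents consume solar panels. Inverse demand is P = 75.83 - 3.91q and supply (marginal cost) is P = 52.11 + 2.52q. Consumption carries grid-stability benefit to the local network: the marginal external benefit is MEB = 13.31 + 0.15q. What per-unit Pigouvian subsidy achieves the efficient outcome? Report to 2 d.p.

subsidy = 14.19 per unit

Social marginal benefit = demand + MEB = 89.14 - 3.76q.
Set SMB = MC: 89.14 - 3.76q = 52.11 + 2.52q → q* = 5.8965.
The Pigouvian subsidy equals MEB at q*: 13.31 + 0.15×5.8965 = 14.1945.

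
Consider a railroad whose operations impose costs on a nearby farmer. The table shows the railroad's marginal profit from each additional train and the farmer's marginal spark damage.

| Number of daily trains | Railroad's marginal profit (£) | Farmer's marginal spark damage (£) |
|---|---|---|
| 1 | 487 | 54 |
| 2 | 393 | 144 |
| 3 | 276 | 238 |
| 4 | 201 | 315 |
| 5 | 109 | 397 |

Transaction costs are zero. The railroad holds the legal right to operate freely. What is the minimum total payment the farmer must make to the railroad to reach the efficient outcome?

Left alone the railroad would choose level 5 (marginal profit stays positive).
Efficient level: k* = 3 (marginal profit ≥ marginal spark damage through 3).
The farmer must at least cover the railroad's forgone profit from cutting 5→3: 201 + 109 = 310.

£310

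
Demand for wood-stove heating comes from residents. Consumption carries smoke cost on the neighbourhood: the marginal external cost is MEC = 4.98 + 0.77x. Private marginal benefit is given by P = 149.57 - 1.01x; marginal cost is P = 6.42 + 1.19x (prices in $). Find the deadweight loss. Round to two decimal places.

Market equilibrium (private): 6.42 + 1.19x = 149.57 - 1.01x → x_m = 65.0682.
Social marginal benefit = demand − MEC = 144.59 - 1.78x.
Set SMB = MC: 144.59 - 1.78x = 6.42 + 1.19x → x* = 46.5219.
The welfare-loss triangle has base |x_m − x*| and height MEC(x_m) (the vertical gap between SMB and MC is zero at x* and MEC at x_m).
DWL = ½ × 18.5463 × 55.0825 = 510.7883.

DWL = $510.79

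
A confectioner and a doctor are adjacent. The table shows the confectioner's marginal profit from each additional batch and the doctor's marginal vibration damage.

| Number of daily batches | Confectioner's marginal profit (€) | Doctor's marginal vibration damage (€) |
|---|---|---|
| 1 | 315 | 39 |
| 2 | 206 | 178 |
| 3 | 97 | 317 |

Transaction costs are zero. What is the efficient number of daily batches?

Bargaining reaches the level where marginal profit last exceeds marginal vibration damage.
That holds through level 2 (206 ≥ 178) but not at 3 (97 < 317).

2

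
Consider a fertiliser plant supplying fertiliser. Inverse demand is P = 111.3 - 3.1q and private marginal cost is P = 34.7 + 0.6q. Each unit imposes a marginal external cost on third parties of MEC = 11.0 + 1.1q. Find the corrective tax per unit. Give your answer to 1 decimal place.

Social marginal cost = private MC + MEC = 45.7 + 1.7q.
Set SMC = demand: 45.7 + 1.7q = 111.3 - 3.1q → q* = 13.6667.
The Pigouvian tax equals MEC at q*: 11.0 + 1.1×13.6667 = 26.0334.

tax = 26.0 per unit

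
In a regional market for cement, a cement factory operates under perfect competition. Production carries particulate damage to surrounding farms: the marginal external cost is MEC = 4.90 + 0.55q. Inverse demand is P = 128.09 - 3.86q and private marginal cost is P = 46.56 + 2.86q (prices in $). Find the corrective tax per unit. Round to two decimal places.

tax = $10.70 per unit

Social marginal cost = private MC + MEC = 51.46 + 3.41q.
Set SMC = demand: 51.46 + 3.41q = 128.09 - 3.86q → q* = 10.5406.
The Pigouvian tax equals MEC at q*: 4.90 + 0.55×10.5406 = 10.6973.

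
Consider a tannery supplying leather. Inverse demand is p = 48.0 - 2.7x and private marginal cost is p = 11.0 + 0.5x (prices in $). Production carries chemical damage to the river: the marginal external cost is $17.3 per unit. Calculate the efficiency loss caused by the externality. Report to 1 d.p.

Market equilibrium (private): 11.0 + 0.5x = 48.0 - 2.7x → x_m = 11.5625.
Social marginal cost = private MC + MEC = 28.3 + 0.5x.
Set SMC = demand: 28.3 + 0.5x = 48.0 - 2.7x → x* = 6.1563.
Height of the DWL triangle at x_m is SMC(x_m) − demand(x_m) = MEC(x_m) = 17.3000.
DWL = ½ × 5.4062 × 17.3000 = 46.7636.

DWL = $46.8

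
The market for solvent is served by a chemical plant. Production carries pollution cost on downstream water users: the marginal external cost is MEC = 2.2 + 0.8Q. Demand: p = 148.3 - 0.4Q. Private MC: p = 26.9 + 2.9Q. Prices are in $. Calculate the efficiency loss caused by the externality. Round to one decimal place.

Market equilibrium (private): 26.9 + 2.9Q = 148.3 - 0.4Q → Q_m = 36.7879.
Social marginal cost = private MC + MEC = 29.1 + 3.7Q.
Set SMC = demand: 29.1 + 3.7Q = 148.3 - 0.4Q → Q* = 29.0732.
Height of the DWL triangle at Q_m is SMC(Q_m) − demand(Q_m) = MEC(Q_m) = 31.6303.
DWL = ½ × 7.7147 × 31.6303 = 122.0091.

DWL = $122.0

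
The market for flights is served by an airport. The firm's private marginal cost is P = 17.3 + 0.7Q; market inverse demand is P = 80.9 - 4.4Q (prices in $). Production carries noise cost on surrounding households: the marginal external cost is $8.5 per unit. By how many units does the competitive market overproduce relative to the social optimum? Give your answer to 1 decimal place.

1.7 units

Market equilibrium (private): 17.3 + 0.7Q = 80.9 - 4.4Q → Q_m = 12.4706.
Social marginal cost = private MC + MEC = 25.8 + 0.7Q.
Set SMC = demand: 25.8 + 0.7Q = 80.9 - 4.4Q → Q* = 10.8039.
Gap = |12.4706 − 10.8039| = 1.6667.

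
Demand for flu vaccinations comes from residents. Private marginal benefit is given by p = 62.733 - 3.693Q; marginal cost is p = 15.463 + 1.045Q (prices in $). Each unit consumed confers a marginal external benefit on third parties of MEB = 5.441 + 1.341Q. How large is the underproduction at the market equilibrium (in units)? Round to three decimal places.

Market equilibrium (private): 15.463 + 1.045Q = 62.733 - 3.693Q → Q_m = 9.9768.
Social marginal benefit = demand + MEB = 68.174 - 2.352Q.
Set SMB = MC: 68.174 - 2.352Q = 15.463 + 1.045Q → Q* = 15.5169.
Gap = |9.9768 − 15.5169| = 5.5401.

5.540 units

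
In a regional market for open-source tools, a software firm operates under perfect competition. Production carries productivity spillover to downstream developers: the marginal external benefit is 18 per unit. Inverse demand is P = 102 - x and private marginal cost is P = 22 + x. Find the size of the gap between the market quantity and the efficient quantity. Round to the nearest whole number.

9 units

Market equilibrium (private): 22 + x = 102 - x → x_m = 40.0000.
Social marginal cost = private MC − MEB = 4 + x.
Set SMC = demand: 4 + x = 102 - x → x* = 49.0000.
Gap = |40.0000 − 49.0000| = 9.0000.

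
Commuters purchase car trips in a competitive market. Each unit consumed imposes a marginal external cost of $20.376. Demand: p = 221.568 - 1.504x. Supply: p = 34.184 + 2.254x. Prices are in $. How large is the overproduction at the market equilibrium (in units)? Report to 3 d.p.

Market equilibrium (private): 34.184 + 2.254x = 221.568 - 1.504x → x_m = 49.8627.
Social marginal benefit = demand − MEC = 201.192 - 1.504x.
Set SMB = MC: 201.192 - 1.504x = 34.184 + 2.254x → x* = 44.4407.
Gap = |49.8627 − 44.4407| = 5.4220.

5.422 units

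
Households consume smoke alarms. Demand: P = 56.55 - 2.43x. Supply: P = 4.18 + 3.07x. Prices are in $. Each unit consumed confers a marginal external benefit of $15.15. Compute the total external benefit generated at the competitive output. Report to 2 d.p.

$144.26

Market equilibrium (private): 4.18 + 3.07x = 56.55 - 2.43x → x_m = 9.5218.
Total external benefit = MEB × x_m = 15.15 × 9.5218 = 144.2553.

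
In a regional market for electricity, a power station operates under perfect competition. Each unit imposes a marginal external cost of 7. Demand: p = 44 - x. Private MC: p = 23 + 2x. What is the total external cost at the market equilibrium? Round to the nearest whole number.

Market equilibrium (private): 23 + 2x = 44 - x → x_m = 7.0000.
Total external cost = MEC × x_m = 7 × 7.0000 = 49.0000.

49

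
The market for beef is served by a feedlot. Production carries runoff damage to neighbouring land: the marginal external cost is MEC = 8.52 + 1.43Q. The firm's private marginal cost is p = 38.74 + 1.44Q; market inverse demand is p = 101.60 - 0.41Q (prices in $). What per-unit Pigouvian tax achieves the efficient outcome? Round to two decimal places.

Social marginal cost = private MC + MEC = 47.26 + 2.87Q.
Set SMC = demand: 47.26 + 2.87Q = 101.60 - 0.41Q → Q* = 16.5671.
The Pigouvian tax equals MEC at Q*: 8.52 + 1.43×16.5671 = 32.2110.

tax = $32.21 per unit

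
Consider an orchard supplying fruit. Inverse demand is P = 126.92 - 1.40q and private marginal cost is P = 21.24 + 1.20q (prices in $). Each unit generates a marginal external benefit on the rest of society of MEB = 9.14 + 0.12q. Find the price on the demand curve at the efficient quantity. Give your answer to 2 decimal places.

P = $62.10

Social marginal cost = private MC − MEB = 12.10 + 1.08q.
Set SMC = demand: 12.10 + 1.08q = 126.92 - 1.40q → q* = 46.2984.
Consumer price on the demand curve at q*: 126.92 − 1.40×46.2984 = 62.1022.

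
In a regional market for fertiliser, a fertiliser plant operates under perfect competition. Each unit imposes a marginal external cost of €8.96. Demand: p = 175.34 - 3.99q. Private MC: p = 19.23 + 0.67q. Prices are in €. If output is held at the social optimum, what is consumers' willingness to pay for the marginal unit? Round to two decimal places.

P = €49.35

Social marginal cost = private MC + MEC = 28.19 + 0.67q.
Set SMC = demand: 28.19 + 0.67q = 175.34 - 3.99q → q* = 31.5773.
Consumer price on the demand curve at q*: 175.34 − 3.99×31.5773 = 49.3466.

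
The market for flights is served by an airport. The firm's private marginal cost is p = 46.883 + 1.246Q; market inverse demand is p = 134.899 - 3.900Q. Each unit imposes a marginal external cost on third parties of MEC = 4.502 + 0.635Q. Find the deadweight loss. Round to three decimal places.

Market equilibrium (private): 46.883 + 1.246Q = 134.899 - 3.900Q → Q_m = 17.1038.
Social marginal cost = private MC + MEC = 51.385 + 1.881Q.
Set SMC = demand: 51.385 + 1.881Q = 134.899 - 3.900Q → Q* = 14.4463.
The welfare-loss triangle has base |Q_m − Q*| and height MEC(Q_m) (the vertical gap between SMC and demand is zero at Q* and MEC at Q_m).
DWL = ½ × 2.6575 × 15.3629 = 20.4135.

DWL = 20.413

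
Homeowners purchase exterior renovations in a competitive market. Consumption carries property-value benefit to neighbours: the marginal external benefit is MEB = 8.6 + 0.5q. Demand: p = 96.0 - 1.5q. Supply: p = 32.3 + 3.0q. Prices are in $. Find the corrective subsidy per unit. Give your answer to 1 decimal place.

Social marginal benefit = demand + MEB = 104.6 - q.
Set SMB = MC: 104.6 - q = 32.3 + 3.0q → q* = 18.0750.
The Pigouvian subsidy equals MEB at q*: 8.6 + 0.5×18.0750 = 17.6375.

subsidy = $17.6 per unit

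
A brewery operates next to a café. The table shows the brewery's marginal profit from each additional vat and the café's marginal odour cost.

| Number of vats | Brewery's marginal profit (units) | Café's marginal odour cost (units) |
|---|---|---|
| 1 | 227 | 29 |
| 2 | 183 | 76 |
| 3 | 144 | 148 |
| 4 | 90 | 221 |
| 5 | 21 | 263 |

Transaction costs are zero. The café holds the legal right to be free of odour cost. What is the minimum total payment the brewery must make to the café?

Efficient level: marginal profit ≥ marginal odour cost through level 2, so k* = 2.
With the café holding the right, the brewery must at least compensate total damage at k*: 29 + 76 = 105.

105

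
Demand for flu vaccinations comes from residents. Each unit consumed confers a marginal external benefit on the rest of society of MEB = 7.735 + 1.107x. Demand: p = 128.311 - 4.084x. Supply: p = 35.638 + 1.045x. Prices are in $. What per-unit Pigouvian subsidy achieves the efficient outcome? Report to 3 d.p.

Social marginal benefit = demand + MEB = 136.046 - 2.977x.
Set SMB = MC: 136.046 - 2.977x = 35.638 + 1.045x → x* = 24.9647.
The Pigouvian subsidy equals MEB at x*: 7.735 + 1.107×24.9647 = 35.3709.

subsidy = $35.371 per unit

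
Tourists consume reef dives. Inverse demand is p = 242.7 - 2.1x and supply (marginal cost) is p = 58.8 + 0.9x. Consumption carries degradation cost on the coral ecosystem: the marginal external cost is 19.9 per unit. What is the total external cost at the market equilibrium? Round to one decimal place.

Market equilibrium (private): 58.8 + 0.9x = 242.7 - 2.1x → x_m = 61.3000.
Total external cost = MEC × x_m = 19.9 × 61.3000 = 1219.8700.

1219.9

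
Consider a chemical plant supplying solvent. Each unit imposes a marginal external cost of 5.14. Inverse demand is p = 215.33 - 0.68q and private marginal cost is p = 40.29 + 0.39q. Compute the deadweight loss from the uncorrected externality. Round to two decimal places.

Market equilibrium (private): 40.29 + 0.39q = 215.33 - 0.68q → q_m = 163.5888.
Social marginal cost = private MC + MEC = 45.43 + 0.39q.
Set SMC = demand: 45.43 + 0.39q = 215.33 - 0.68q → q* = 158.7850.
The welfare-loss triangle has base |q_m − q*| and height MEC(q_m) (the vertical gap between SMC and demand is zero at q* and MEC at q_m).
DWL = ½ × 4.8038 × 5.1400 = 12.3458.

DWL = 12.35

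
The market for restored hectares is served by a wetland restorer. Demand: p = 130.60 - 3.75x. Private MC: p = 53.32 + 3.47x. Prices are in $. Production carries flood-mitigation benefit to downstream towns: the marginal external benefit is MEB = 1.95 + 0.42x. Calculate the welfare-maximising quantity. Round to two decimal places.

Social marginal cost = private MC − MEB = 51.37 + 3.05x.
Set SMC = demand: 51.37 + 3.05x = 130.60 - 3.75x → x* = 11.6515.

x* = 11.65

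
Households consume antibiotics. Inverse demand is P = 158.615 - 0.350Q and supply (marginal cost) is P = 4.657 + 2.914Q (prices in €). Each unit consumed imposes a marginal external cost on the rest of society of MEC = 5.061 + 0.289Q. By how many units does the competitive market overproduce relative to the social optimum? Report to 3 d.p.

Market equilibrium (private): 4.657 + 2.914Q = 158.615 - 0.350Q → Q_m = 47.1685.
Social marginal benefit = demand − MEC = 153.554 - 0.639Q.
Set SMB = MC: 153.554 - 0.639Q = 4.657 + 2.914Q → Q* = 41.9074.
Gap = |47.1685 − 41.9074| = 5.2611.

5.261 units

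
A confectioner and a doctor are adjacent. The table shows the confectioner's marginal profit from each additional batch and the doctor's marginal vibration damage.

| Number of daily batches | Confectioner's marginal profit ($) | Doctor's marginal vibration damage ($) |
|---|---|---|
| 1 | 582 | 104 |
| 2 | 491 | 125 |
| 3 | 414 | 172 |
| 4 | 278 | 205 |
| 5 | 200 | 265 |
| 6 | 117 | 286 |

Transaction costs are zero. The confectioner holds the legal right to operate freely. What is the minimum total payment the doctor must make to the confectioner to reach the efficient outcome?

$317

Left alone the confectioner would choose level 6 (marginal profit stays positive).
Efficient level: k* = 4 (marginal profit ≥ marginal vibration damage through 4).
The doctor must at least cover the confectioner's forgone profit from cutting 6→4: 200 + 117 = 317.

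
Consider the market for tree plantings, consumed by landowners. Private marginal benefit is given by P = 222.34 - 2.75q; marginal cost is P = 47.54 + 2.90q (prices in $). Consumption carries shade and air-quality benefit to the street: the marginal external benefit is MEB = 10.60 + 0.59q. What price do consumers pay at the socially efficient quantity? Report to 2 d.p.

Social marginal benefit = demand + MEB = 232.94 - 2.16q.
Set SMB = MC: 232.94 - 2.16q = 47.54 + 2.90q → q* = 36.6403.
Consumer price on the demand curve at q*: 222.34 − 2.75×36.6403 = 121.5792.

P = $121.58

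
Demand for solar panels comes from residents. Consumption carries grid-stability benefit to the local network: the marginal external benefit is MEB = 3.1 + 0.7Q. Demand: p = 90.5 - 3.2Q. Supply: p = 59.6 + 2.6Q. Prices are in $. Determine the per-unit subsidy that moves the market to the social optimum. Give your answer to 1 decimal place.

Social marginal benefit = demand + MEB = 93.6 - 2.5Q.
Set SMB = MC: 93.6 - 2.5Q = 59.6 + 2.6Q → Q* = 6.6667.
The Pigouvian subsidy equals MEB at Q*: 3.1 + 0.7×6.6667 = 7.7667.

subsidy = $7.8 per unit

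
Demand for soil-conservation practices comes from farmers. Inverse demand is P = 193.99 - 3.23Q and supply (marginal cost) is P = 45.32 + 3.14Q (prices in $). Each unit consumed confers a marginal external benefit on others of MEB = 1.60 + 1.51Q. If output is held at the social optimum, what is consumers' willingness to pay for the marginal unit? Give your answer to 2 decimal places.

Social marginal benefit = demand + MEB = 195.59 - 1.72Q.
Set SMB = MC: 195.59 - 1.72Q = 45.32 + 3.14Q → Q* = 30.9198.
Consumer price on the demand curve at Q*: 193.99 − 3.23×30.9198 = 94.1190.

P = $94.12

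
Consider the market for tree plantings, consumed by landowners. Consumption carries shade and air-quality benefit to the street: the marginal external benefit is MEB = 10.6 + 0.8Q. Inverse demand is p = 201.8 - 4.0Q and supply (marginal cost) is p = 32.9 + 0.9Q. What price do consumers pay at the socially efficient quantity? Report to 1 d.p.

P = 26.7

Social marginal benefit = demand + MEB = 212.4 - 3.2Q.
Set SMB = MC: 212.4 - 3.2Q = 32.9 + 0.9Q → Q* = 43.7805.
Consumer price on the demand curve at Q*: 201.8 − 4.0×43.7805 = 26.6780.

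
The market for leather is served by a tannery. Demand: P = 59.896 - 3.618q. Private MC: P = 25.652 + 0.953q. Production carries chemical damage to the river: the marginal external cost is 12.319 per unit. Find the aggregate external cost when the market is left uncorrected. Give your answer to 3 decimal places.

Market equilibrium (private): 25.652 + 0.953q = 59.896 - 3.618q → q_m = 7.4916.
Total external cost = MEC × q_m = 12.319 × 7.4916 = 92.2890.

92.289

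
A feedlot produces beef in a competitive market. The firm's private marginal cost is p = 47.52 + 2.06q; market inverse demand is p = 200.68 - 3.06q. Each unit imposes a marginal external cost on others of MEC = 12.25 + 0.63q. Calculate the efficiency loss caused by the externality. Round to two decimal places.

Market equilibrium (private): 47.52 + 2.06q = 200.68 - 3.06q → q_m = 29.9141.
Social marginal cost = private MC + MEC = 59.77 + 2.69q.
Set SMC = demand: 59.77 + 2.69q = 200.68 - 3.06q → q* = 24.5061.
The welfare-loss triangle has base |q_m − q*| and height MEC(q_m) (the vertical gap between SMC and demand is zero at q* and MEC at q_m).
DWL = ½ × 5.4080 × 31.0959 = 84.0833.

DWL = 84.08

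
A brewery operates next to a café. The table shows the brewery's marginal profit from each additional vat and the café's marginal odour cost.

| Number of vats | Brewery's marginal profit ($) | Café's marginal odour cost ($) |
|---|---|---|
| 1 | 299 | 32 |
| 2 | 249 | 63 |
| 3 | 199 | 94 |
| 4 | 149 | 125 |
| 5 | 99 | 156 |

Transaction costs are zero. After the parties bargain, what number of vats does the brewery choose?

4

Bargaining reaches the level where marginal profit last exceeds marginal odour cost.
That holds through level 4 (149 ≥ 125) but not at 5 (99 < 156).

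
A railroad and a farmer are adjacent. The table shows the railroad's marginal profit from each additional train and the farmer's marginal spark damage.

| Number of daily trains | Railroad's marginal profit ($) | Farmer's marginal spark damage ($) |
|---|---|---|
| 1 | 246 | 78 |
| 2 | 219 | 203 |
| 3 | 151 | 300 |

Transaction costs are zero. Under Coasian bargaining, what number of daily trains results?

Bargaining reaches the level where marginal profit last exceeds marginal spark damage.
That holds through level 2 (219 ≥ 203) but not at 3 (151 < 300).

2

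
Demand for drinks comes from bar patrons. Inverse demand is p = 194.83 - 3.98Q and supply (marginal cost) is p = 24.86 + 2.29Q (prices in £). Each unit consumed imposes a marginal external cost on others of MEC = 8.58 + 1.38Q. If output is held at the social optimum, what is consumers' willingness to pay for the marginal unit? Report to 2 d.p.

Social marginal benefit = demand − MEC = 186.25 - 5.36Q.
Set SMB = MC: 186.25 - 5.36Q = 24.86 + 2.29Q → Q* = 21.0967.
Consumer price on the demand curve at Q*: 194.83 − 3.98×21.0967 = 110.8651.

P = £110.87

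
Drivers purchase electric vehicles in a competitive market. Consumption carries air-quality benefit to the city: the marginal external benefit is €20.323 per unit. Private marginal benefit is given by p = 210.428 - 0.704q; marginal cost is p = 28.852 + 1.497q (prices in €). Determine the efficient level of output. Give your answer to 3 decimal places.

Social marginal benefit = demand + MEB = 230.751 - 0.704q.
Set SMB = MC: 230.751 - 0.704q = 28.852 + 1.497q → q* = 91.7306.

q* = 91.731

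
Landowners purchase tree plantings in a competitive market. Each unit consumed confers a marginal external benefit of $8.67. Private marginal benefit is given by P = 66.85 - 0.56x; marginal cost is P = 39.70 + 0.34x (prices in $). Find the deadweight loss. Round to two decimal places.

DWL = $41.76

Market equilibrium (private): 39.70 + 0.34x = 66.85 - 0.56x → x_m = 30.1667.
Social marginal benefit = demand + MEB = 75.52 - 0.56x.
Set SMB = MC: 75.52 - 0.56x = 39.70 + 0.34x → x* = 39.8000.
Height of the DWL triangle at x_m is SMB(x_m) − MC(x_m) = MEB(x_m) = 8.6700.
DWL = ½ × 9.6333 × 8.6700 = 41.7604.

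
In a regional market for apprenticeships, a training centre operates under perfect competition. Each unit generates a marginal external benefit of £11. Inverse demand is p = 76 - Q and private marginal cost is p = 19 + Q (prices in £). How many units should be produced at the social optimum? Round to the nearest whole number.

Social marginal cost = private MC − MEB = 8 + Q.
Set SMC = demand: 8 + Q = 76 - Q → Q* = 34.0000.

Q* = 34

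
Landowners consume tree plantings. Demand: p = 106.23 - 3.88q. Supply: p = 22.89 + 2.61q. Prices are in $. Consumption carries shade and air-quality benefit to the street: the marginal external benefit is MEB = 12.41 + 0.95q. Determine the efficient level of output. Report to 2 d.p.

Social marginal benefit = demand + MEB = 118.64 - 2.93q.
Set SMB = MC: 118.64 - 2.93q = 22.89 + 2.61q → q* = 17.2834.

q* = 17.28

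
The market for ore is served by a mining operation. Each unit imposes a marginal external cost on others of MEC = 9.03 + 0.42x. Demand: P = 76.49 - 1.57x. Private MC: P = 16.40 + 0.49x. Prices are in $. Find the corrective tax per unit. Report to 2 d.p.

Social marginal cost = private MC + MEC = 25.43 + 0.91x.
Set SMC = demand: 25.43 + 0.91x = 76.49 - 1.57x → x* = 20.5887.
The Pigouvian tax equals MEC at x*: 9.03 + 0.42×20.5887 = 17.6773.

tax = $17.68 per unit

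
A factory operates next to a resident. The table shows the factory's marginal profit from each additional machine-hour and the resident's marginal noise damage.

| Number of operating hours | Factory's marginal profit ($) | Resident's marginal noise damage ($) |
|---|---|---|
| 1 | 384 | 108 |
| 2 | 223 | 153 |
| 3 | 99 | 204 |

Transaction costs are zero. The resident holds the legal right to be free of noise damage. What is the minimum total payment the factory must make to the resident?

$261

Efficient level: marginal profit ≥ marginal noise damage through level 2, so k* = 2.
With the resident holding the right, the factory must at least compensate total damage at k*: 108 + 153 = 261.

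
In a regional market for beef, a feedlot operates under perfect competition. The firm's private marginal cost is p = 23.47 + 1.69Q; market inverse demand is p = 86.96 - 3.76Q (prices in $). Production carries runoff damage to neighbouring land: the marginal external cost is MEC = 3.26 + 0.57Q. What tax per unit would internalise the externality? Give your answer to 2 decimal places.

tax = $8.96 per unit

Social marginal cost = private MC + MEC = 26.73 + 2.26Q.
Set SMC = demand: 26.73 + 2.26Q = 86.96 - 3.76Q → Q* = 10.0050.
The Pigouvian tax equals MEC at Q*: 3.26 + 0.57×10.0050 = 8.9629.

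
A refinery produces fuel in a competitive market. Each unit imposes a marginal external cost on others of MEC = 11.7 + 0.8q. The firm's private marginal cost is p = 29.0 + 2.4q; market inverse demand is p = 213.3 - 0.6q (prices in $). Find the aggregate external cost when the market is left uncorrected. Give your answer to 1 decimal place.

Market equilibrium (private): 29.0 + 2.4q = 213.3 - 0.6q → q_m = 61.4333.
Total external cost = ∫₀^{q_m} (11.7 + 0.8q) dq = 11.7×61.4333 + ½×0.8×61.4333² = 2228.3897.

$2228.4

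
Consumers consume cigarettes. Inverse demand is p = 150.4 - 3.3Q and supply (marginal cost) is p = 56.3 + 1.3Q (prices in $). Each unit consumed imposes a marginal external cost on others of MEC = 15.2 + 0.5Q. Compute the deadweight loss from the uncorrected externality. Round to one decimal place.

Market equilibrium (private): 56.3 + 1.3Q = 150.4 - 3.3Q → Q_m = 20.4565.
Social marginal benefit = demand − MEC = 135.2 - 3.8Q.
Set SMB = MC: 135.2 - 3.8Q = 56.3 + 1.3Q → Q* = 15.4706.
Height of the DWL triangle at Q_m is MC(Q_m) − SMB(Q_m) = MEC(Q_m) = 25.4283.
DWL = ½ × 4.9859 × 25.4283 = 63.3915.

DWL = $63.4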